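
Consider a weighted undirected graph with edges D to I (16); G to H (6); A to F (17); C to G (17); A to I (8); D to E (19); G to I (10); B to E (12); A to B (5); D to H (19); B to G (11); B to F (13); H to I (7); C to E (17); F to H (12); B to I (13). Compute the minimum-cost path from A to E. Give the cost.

A few of the A→E routes:
A → I → D → E: 8 + 16 + 19 = 43
A → I → G → B → E: 8 + 10 + 11 + 12 = 41
A → F → B → E: 17 + 13 + 12 = 42
A → B → E: 5 + 12 = 17
A → I → B → E: 8 + 13 + 12 = 33
Best route has total 17.

17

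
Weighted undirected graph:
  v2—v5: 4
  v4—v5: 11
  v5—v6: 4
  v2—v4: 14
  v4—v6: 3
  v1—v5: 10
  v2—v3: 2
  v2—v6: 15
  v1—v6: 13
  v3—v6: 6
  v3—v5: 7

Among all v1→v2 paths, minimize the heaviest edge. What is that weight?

Comparing a few candidate routes:
v1-v5-v2: max(10, 4) = 10
v1-v5-v3-v2: max(10, 7, 2) = 10
v1-v5-v6-v3-v2: max(10, 4, 6, 2) = 10
Smallest bottleneck: 10.

10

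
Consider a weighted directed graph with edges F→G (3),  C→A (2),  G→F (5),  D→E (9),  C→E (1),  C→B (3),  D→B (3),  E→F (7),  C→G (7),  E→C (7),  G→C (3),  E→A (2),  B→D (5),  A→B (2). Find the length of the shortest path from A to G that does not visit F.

30

Routes from A to G avoiding F:
A → B → D → E → C → G: 2 + 5 + 9 + 7 + 7 = 30
The minimum is 30.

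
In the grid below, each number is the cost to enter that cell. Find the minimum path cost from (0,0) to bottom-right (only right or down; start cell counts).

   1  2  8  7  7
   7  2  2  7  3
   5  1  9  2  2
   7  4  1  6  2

19

Path r0c0→r0c1→r1c1→r2c1→r3c1→r3c2→r3c3→r3c4: 1 + 2 + 2 + 1 + 4 + 1 + 6 + 2 = 19.
(Top row then right column would cost 32.)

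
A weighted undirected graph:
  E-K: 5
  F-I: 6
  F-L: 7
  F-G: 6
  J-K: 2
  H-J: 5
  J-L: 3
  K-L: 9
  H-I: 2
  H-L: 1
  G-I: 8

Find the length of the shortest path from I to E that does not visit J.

Paths from I to E avoiding J:
I→H→L→K→E: 2 + 1 + 9 + 5 = 17
I→F→L→K→E: 6 + 7 + 9 + 5 = 27
I→G→F→L→K→E: 8 + 6 + 7 + 9 + 5 = 35
Best route has total 17.

17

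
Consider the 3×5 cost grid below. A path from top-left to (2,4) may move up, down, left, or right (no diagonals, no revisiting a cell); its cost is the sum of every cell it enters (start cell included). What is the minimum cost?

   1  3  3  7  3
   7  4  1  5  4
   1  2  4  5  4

21

Take (0,0) → (0,1) → (0,2) → (1,2) → (1,3) → (1,4) → (2,4) for a total of 1 + 3 + 3 + 1 + 5 + 4 + 4 = 21.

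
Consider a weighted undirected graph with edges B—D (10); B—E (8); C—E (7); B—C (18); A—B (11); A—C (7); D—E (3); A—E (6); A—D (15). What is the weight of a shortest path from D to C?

10

Checking several routes:
D → A → C: 15 + 7 = 22
D → B → E → C: 10 + 8 + 7 = 25
D → E → C: 3 + 7 = 10
D → E → A → C: 3 + 6 + 7 = 16
Best route has total 10.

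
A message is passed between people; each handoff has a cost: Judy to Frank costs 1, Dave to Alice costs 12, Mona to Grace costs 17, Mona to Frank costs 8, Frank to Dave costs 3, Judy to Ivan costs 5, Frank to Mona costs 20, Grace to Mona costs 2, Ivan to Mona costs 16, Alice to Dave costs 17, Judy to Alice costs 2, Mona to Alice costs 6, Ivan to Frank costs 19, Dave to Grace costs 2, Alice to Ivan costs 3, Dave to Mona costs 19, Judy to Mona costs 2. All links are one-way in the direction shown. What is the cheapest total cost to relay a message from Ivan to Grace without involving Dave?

33

Routes from Ivan to Grace avoiding Dave:
Ivan → Frank → Mona → Grace: 19 + 20 + 17 = 56
Ivan → Mona → Grace: 16 + 17 = 33
Shortest: 33.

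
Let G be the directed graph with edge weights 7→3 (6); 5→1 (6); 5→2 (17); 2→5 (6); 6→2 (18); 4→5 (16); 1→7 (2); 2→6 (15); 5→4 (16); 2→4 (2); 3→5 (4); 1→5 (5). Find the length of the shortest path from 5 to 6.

Candidate routes:
5 -> 2 -> 6: 17 + 15 = 32
Best route has total 32.

32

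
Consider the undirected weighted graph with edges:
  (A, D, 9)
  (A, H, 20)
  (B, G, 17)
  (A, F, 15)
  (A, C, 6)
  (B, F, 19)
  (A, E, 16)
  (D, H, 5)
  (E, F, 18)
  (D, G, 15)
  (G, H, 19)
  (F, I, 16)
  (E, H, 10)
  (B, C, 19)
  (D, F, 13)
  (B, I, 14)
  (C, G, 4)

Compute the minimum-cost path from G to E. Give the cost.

Some routes from G to E:
G - H - E: 19 + 10 = 29
G - D - H - E: 15 + 5 + 10 = 30
G - C - A - E: 4 + 6 + 16 = 26
The minimum is 26.

26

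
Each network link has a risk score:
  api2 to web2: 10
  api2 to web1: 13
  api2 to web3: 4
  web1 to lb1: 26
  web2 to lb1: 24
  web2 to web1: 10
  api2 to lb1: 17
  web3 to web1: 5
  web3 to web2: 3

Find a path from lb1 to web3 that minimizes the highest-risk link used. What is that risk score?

Comparing a few candidate routes:
lb1 -> api2 -> web3: max(17, 4) = 17
lb1 -> api2 -> web2 -> web3: max(17, 10, 3) = 17
lb1 -> web2 -> api2 -> web1 -> web3: max(24, 10, 13, 5) = 24
lb1 -> api2 -> web1 -> web2 -> web3: max(17, 13, 10, 3) = 17
lb1 -> api2 -> web1 -> web3: max(17, 13, 5) = 17
lb1 -> api2 -> web2 -> web1 -> web3: max(17, 10, 10, 5) = 17
Best route has worst link 17.

17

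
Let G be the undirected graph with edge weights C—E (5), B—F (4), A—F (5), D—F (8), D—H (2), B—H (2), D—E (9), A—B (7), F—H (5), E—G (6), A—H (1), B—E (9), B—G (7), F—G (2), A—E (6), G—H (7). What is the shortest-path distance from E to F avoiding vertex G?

A few of the E→F routes:
E→A→H→F: 6 + 1 + 5 = 12
E→A→F: 6 + 5 = 11
E→B→F: 9 + 4 = 13
The minimum is 11.

11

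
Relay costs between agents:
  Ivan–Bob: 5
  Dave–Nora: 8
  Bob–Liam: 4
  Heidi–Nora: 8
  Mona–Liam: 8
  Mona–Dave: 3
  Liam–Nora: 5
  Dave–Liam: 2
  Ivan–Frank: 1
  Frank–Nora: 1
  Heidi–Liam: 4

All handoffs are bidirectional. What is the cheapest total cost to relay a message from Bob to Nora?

A few of the Bob→Nora routes:
Bob→Ivan→Frank→Nora: 5 + 1 + 1 = 7
Bob→Liam→Dave→Nora: 4 + 2 + 8 = 14
Bob→Liam→Nora: 4 + 5 = 9
The minimum is 7.

7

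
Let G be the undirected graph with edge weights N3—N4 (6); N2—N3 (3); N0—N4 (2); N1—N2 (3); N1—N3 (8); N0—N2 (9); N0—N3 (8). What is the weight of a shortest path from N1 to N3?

6

Some routes from N1 to N3:
N1-N3: 8
N1-N2-N3: 3 + 3 = 6
N1-N2-N0-N4-N3: 3 + 9 + 2 + 6 = 20
Shortest: 6.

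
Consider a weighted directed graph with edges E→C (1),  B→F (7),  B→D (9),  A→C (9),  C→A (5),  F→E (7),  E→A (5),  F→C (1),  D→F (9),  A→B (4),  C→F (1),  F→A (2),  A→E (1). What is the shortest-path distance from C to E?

4

Paths from C to E:
C-A-B-D-F-E: 5 + 4 + 9 + 9 + 7 = 34
C-A-B-F-E: 5 + 4 + 7 + 7 = 23
C-A-E: 5 + 1 = 6
C-F-E: 1 + 7 = 8
C-F-A-E: 1 + 2 + 1 = 4
The minimum is 4.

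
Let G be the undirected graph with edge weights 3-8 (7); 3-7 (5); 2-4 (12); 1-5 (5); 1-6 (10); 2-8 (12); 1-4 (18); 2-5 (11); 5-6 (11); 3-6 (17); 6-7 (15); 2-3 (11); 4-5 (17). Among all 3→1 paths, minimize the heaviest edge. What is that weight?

Comparing a few candidate routes:
3→2→5→6→1: max(11, 11, 11, 10) = 11
3→8→2→5→1: max(7, 12, 11, 5) = 12
3→2→5→1: max(11, 11, 5) = 11
Smallest bottleneck: 11.

11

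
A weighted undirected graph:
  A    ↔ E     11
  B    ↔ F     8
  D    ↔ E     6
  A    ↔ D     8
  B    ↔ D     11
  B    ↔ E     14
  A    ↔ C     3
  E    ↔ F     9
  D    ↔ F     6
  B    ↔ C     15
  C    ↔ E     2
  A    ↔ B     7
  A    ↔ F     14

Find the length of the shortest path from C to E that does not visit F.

2

A few of the C→E routes:
C - A - E: 3 + 11 = 14
C - A - B - E: 3 + 7 + 14 = 24
C - A - D - E: 3 + 8 + 6 = 17
C - E: 2
The minimum is 2.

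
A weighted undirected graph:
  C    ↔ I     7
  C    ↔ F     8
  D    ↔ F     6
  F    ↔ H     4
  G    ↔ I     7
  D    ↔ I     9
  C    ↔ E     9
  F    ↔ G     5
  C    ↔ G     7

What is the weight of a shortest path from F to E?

Comparing a few candidate routes:
F-G-C-E: 5 + 7 + 9 = 21
F-G-I-C-E: 5 + 7 + 7 + 9 = 28
F-C-E: 8 + 9 = 17
The minimum is 17.

17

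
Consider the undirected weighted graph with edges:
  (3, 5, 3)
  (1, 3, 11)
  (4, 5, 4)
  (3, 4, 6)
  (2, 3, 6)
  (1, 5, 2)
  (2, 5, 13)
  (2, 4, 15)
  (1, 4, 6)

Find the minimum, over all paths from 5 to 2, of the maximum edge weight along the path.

Some routes from 5 to 2:
5 -> 3 -> 2: max(3, 6) = 6
5 -> 2: max(13) = 13
5 -> 1 -> 3 -> 2: max(2, 11, 6) = 11
5 -> 4 -> 1 -> 3 -> 2: max(4, 6, 11, 6) = 11
5 -> 1 -> 4 -> 3 -> 2: max(2, 6, 6, 6) = 6
5 -> 4 -> 3 -> 2: max(4, 6, 6) = 6
Smallest bottleneck: 6.

6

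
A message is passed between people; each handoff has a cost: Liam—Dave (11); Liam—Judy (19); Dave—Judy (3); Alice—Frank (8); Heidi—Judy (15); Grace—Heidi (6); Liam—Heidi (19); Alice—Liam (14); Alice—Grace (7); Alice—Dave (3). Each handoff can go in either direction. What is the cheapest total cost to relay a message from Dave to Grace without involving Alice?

24

Routes from Dave to Grace avoiding Alice:
Dave → Liam → Heidi → Grace: 11 + 19 + 6 = 36
Dave → Liam → Judy → Heidi → Grace: 11 + 19 + 15 + 6 = 51
Dave → Judy → Liam → Heidi → Grace: 3 + 19 + 19 + 6 = 47
Dave → Judy → Heidi → Grace: 3 + 15 + 6 = 24
The minimum is 24.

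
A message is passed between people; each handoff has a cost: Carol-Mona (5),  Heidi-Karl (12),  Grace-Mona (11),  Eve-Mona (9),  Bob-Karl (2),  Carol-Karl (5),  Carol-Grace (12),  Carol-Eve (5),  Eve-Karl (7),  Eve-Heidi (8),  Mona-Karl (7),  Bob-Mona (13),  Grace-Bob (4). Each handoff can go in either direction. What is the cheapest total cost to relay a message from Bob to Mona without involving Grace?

9

Comparing a few candidate routes:
Bob - Mona: 13
Bob - Karl - Carol - Mona: 2 + 5 + 5 = 12
Bob - Karl - Mona: 2 + 7 = 9
The minimum is 9.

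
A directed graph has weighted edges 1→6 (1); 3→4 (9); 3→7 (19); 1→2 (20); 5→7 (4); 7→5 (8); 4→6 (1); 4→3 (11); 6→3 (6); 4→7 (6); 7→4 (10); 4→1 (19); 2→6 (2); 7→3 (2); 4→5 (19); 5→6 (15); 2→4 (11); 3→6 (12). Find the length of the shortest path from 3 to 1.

28

Candidate routes:
3→4→1: 9 + 19 = 28
3→7→4→1: 19 + 10 + 19 = 48
Best route has total 28.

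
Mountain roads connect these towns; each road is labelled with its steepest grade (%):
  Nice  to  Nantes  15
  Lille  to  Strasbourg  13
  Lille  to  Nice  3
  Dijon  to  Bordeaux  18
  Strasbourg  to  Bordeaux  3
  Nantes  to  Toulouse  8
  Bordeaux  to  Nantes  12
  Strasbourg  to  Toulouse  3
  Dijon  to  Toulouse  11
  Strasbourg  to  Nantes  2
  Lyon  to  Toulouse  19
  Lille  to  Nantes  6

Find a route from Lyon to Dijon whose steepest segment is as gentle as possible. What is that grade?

Comparing a few candidate routes:
Lyon - Toulouse - Nantes - Lille - Strasbourg - Bordeaux - Dijon: max(19, 8, 6, 13, 3, 18) = 19
Lyon - Toulouse - Nantes - Nice - Lille - Strasbourg - Bordeaux - Dijon: max(19, 8, 15, 3, 13, 3, 18) = 19
Lyon - Toulouse - Nantes - Bordeaux - Dijon: max(19, 8, 12, 18) = 19
Lyon - Toulouse - Nantes - Strasbourg - Bordeaux - Dijon: max(19, 8, 2, 3, 18) = 19
Best route has worst link 19%.

19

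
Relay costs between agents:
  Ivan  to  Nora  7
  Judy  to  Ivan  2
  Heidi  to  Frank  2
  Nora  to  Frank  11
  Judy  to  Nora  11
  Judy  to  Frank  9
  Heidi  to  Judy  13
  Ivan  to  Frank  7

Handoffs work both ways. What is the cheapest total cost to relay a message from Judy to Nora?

Comparing a few candidate routes:
Judy → Frank → Nora: 9 + 11 = 20
Judy → Frank → Ivan → Nora: 9 + 7 + 7 = 23
Judy → Nora: 11
Judy → Ivan → Frank → Nora: 2 + 7 + 11 = 20
Judy → Ivan → Nora: 2 + 7 = 9
The minimum is 9.

9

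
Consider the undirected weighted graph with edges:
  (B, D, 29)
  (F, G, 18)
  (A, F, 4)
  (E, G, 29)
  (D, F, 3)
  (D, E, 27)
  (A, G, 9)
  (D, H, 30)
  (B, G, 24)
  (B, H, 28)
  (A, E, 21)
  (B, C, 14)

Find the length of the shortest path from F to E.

Checking several routes:
F → A → E: 4 + 21 = 25
F → G → E: 18 + 29 = 47
F → G → A → E: 18 + 9 + 21 = 48
F → A → G → E: 4 + 9 + 29 = 42
F → D → E: 3 + 27 = 30
The minimum is 25.

25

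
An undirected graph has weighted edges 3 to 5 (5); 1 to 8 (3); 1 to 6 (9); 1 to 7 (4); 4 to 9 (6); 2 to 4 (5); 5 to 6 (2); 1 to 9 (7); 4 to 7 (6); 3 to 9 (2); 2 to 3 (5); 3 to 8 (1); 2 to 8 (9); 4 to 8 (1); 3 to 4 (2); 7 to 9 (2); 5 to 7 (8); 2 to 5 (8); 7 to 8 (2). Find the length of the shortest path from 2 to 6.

Checking several routes:
2 - 4 - 8 - 3 - 5 - 6: 5 + 1 + 1 + 5 + 2 = 14
2 - 4 - 3 - 5 - 6: 5 + 2 + 5 + 2 = 14
2 - 3 - 5 - 6: 5 + 5 + 2 = 12
2 - 5 - 6: 8 + 2 = 10
The minimum is 10.

10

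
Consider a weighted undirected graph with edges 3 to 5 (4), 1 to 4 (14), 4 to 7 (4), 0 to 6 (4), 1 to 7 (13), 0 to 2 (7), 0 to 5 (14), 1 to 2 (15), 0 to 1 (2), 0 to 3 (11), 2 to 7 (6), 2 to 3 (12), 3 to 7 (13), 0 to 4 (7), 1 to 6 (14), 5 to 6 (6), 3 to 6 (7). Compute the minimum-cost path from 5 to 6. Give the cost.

Checking several routes:
5 → 3 → 0 → 6: 4 + 11 + 4 = 19
5 → 6: 6
5 → 3 → 6: 4 + 7 = 11
5 → 3 → 2 → 0 → 6: 4 + 12 + 7 + 4 = 27
5 → 0 → 6: 14 + 4 = 18
Best route has total 6.

6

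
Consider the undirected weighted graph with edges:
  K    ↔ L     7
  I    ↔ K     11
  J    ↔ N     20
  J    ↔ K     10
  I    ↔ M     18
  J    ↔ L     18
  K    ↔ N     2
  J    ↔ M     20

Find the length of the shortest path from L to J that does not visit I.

Candidate routes:
L → K → N → J: 7 + 2 + 20 = 29
L → J: 18
L → K → J: 7 + 10 = 17
Shortest: 17.

17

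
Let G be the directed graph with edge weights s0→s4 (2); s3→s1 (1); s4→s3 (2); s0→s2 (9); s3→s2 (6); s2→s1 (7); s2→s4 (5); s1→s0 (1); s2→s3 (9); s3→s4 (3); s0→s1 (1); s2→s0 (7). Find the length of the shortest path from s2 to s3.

7

Some routes from s2 to s3:
s2→s4→s3: 5 + 2 = 7
s2→s3: 9
s2→s0→s4→s3: 7 + 2 + 2 = 11
The minimum is 7.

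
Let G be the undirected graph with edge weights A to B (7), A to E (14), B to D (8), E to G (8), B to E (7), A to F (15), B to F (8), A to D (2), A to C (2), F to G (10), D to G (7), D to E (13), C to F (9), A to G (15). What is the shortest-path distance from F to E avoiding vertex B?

Comparing a few candidate routes:
F -> A -> D -> E: 15 + 2 + 13 = 30
F -> A -> E: 15 + 14 = 29
F -> C -> A -> D -> G -> E: 9 + 2 + 2 + 7 + 8 = 28
F -> C -> A -> D -> E: 9 + 2 + 2 + 13 = 26
F -> C -> A -> E: 9 + 2 + 14 = 25
F -> G -> E: 10 + 8 = 18
The minimum is 18.

18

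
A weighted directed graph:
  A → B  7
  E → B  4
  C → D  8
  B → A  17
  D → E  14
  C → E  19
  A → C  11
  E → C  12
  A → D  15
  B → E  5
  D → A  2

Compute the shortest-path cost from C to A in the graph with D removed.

40

Candidate routes:
C -> E -> B -> A: 19 + 4 + 17 = 40
The minimum is 40.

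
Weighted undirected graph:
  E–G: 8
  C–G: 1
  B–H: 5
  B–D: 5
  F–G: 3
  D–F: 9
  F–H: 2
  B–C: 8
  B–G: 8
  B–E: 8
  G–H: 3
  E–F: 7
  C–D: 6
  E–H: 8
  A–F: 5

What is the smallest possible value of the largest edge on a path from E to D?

7

Some routes from E to D:
E - F - H - B - D: max(7, 2, 5, 5) = 7
E - F - H - G - C - D: max(7, 2, 3, 1, 6) = 7
E - F - G - H - B - D: max(7, 3, 3, 5, 5) = 7
Best route has worst link 7.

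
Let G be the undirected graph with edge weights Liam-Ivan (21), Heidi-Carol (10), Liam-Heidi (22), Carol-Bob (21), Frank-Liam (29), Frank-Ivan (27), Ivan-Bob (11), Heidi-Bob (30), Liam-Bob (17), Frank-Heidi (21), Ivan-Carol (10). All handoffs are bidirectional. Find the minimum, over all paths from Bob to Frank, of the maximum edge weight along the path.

Checking several routes:
Bob -> Liam -> Ivan -> Carol -> Heidi -> Frank: max(17, 21, 10, 10, 21) = 21
Bob -> Ivan -> Liam -> Heidi -> Frank: max(11, 21, 22, 21) = 22
Bob -> Carol -> Heidi -> Frank: max(21, 10, 21) = 21
Bob -> Ivan -> Carol -> Heidi -> Frank: max(11, 10, 10, 21) = 21
Bob -> Liam -> Heidi -> Frank: max(17, 22, 21) = 22
Bob -> Carol -> Ivan -> Liam -> Heidi -> Frank: max(21, 10, 21, 22, 21) = 22
Smallest bottleneck: 21.

21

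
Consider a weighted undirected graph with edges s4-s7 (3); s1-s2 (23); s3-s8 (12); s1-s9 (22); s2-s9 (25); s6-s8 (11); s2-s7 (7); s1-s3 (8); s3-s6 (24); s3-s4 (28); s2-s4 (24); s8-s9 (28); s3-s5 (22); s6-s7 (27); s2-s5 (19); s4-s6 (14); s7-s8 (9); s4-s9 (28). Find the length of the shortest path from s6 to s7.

Comparing a few candidate routes:
s6→s8→s3→s4→s7: 11 + 12 + 28 + 3 = 54
s6→s7: 27
s6→s4→s7: 14 + 3 = 17
s6→s8→s7: 11 + 9 = 20
s6→s4→s2→s7: 14 + 24 + 7 = 45
s6→s3→s8→s7: 24 + 12 + 9 = 45
Shortest: 17.

17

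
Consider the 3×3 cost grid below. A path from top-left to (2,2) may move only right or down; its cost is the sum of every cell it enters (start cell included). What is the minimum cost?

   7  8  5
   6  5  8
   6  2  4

24

Best path: [0,0] [1,0] [1,1] [2,1] [2,2]
Cost: 7 + 6 + 5 + 2 + 4 = 24
(Top row then right column would cost 32.)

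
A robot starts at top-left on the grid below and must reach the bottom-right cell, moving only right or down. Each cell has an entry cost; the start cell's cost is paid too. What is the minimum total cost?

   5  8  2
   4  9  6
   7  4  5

Cheapest: r0c0→r1c0→r2c0→r2c1→r2c2
  5 + 4 + 7 + 4 + 5 = 25

25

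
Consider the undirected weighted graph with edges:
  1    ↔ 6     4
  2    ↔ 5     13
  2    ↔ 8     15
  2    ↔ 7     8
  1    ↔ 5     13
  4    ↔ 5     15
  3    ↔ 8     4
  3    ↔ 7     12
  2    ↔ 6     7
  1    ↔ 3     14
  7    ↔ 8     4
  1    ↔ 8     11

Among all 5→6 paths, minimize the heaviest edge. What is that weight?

A few of the 5→6 routes:
5 - 1 - 6: max(13, 4) = 13
5 - 1 - 8 - 7 - 2 - 6: max(13, 11, 4, 8, 7) = 13
5 - 2 - 7 - 8 - 1 - 6: max(13, 8, 4, 11, 4) = 13
5 - 1 - 8 - 3 - 7 - 2 - 6: max(13, 11, 4, 12, 8, 7) = 13
The minimum achievable maximum is 13.

13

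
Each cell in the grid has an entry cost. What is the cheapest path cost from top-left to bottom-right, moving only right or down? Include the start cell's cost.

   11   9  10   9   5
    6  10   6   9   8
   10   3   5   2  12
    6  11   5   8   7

Best path: r0c0→r1c0→r1c1→r2c1→r2c2→r2c3→r3c3→r3c4
Cost: 11 + 6 + 10 + 3 + 5 + 2 + 8 + 7 = 52
For comparison, the top-then-right route costs 71.

52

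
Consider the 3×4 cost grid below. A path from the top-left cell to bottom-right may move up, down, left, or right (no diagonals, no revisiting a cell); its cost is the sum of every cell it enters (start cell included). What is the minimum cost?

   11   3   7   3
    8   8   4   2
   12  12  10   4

Take (0,0) -> (0,1) -> (0,2) -> (0,3) -> (1,3) -> (2,3) for a total of 11 + 3 + 7 + 3 + 2 + 4 = 30.

30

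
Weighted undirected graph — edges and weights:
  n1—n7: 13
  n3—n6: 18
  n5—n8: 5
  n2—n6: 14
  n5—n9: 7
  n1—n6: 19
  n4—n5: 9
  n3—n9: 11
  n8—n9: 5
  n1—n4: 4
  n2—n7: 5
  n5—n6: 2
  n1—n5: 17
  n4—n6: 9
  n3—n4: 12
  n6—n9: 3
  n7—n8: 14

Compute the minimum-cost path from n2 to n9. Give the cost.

17

Some routes from n2 to n9:
n2 - n6 - n5 - n8 - n9: 14 + 2 + 5 + 5 = 26
n2 - n6 - n9: 14 + 3 = 17
n2 - n7 - n8 - n5 - n9: 5 + 14 + 5 + 7 = 31
n2 - n7 - n8 - n9: 5 + 14 + 5 = 24
n2 - n6 - n5 - n9: 14 + 2 + 7 = 23
n2 - n7 - n8 - n5 - n6 - n9: 5 + 14 + 5 + 2 + 3 = 29
The minimum is 17.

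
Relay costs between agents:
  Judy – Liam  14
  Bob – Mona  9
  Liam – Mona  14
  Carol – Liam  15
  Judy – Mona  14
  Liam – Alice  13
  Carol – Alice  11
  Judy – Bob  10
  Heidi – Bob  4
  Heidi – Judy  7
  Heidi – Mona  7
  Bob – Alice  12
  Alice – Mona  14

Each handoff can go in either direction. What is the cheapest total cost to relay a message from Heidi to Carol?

27

Comparing a few candidate routes:
Heidi→Bob→Mona→Alice→Carol: 4 + 9 + 14 + 11 = 38
Heidi→Mona→Alice→Carol: 7 + 14 + 11 = 32
Heidi→Bob→Alice→Carol: 4 + 12 + 11 = 27
Heidi→Judy→Liam→Carol: 7 + 14 + 15 = 36
Heidi→Mona→Bob→Alice→Carol: 7 + 9 + 12 + 11 = 39
Heidi→Mona→Liam→Carol: 7 + 14 + 15 = 36
Best route has total 27.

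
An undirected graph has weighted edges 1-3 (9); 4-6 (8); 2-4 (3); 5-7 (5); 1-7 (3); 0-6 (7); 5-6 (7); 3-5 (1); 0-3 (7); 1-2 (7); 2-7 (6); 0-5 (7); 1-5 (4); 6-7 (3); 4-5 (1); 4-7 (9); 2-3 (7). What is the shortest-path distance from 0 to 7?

10

Some routes from 0 to 7:
0 -> 6 -> 7: 7 + 3 = 10
0 -> 3 -> 5 -> 7: 7 + 1 + 5 = 13
0 -> 5 -> 7: 7 + 5 = 12
0 -> 5 -> 1 -> 7: 7 + 4 + 3 = 14
Shortest: 10.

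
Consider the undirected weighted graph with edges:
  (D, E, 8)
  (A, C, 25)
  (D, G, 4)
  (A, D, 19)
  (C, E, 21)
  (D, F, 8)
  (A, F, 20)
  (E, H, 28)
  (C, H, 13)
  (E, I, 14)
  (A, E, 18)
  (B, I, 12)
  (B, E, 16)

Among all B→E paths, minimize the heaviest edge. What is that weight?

Routes from B to E:
B→E: max(16) = 16
B→I→E: max(12, 14) = 14
Best route has worst link 14.

14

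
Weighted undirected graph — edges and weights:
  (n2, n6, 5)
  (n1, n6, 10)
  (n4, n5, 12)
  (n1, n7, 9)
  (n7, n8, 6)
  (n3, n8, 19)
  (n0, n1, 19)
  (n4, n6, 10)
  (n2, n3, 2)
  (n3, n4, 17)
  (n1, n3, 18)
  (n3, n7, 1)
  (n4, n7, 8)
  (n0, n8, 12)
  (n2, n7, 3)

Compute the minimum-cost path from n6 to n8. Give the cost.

A few of the n6→n8 routes:
n6 → n2 → n7 → n8: 5 + 3 + 6 = 14
n6 → n2 → n3 → n7 → n8: 5 + 2 + 1 + 6 = 14
n6 → n4 → n7 → n8: 10 + 8 + 6 = 24
Best route has total 14.

14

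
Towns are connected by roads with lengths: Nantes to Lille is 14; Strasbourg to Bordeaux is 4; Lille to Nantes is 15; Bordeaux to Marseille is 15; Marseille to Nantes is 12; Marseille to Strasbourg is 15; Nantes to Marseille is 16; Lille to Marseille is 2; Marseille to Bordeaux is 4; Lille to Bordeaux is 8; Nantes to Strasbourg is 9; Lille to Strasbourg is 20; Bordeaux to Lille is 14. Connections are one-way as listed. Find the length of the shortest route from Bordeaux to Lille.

14

Routes from Bordeaux to Lille:
Bordeaux→Marseille→Nantes→Lille: 15 + 12 + 14 = 41
Bordeaux→Lille: 14
The minimum is 14.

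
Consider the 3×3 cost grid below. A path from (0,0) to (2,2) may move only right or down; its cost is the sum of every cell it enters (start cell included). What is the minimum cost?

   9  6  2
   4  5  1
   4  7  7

25

One optimal route is [0,0] [0,1] [0,2] [1,2] [2,2].
Its cost is 9 + 6 + 2 + 1 + 7 = 25.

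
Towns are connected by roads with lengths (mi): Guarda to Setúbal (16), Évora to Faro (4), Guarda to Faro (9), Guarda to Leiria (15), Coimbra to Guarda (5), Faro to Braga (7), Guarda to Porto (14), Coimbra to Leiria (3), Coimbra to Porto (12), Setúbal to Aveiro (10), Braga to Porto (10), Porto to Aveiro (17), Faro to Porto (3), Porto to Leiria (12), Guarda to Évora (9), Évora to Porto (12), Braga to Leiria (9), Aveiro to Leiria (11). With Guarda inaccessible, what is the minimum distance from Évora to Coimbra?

Some routes from Évora to Coimbra avoiding Guarda:
Évora-Faro-Porto-Leiria-Coimbra: 4 + 3 + 12 + 3 = 22
Évora-Faro-Porto-Coimbra: 4 + 3 + 12 = 19
Évora-Faro-Braga-Leiria-Coimbra: 4 + 7 + 9 + 3 = 23
Évora-Porto-Coimbra: 12 + 12 = 24
Best route has total 19 mi.

19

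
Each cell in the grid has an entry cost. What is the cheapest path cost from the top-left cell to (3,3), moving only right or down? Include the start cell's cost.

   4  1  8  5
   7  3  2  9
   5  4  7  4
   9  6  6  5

Take [0,0] [0,1] [1,1] [1,2] [2,2] [2,3] [3,3] for a total of 4 + 1 + 3 + 2 + 7 + 4 + 5 = 26.
For comparison, the top-then-right route costs 36.

26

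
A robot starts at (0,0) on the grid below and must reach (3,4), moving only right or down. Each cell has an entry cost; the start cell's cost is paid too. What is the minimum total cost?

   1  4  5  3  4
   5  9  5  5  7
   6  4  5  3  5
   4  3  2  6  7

33

Cheapest: [0,0] -> [0,1] -> [0,2] -> [0,3] -> [1,3] -> [2,3] -> [2,4] -> [3,4]
  1 + 4 + 5 + 3 + 5 + 3 + 5 + 7 = 33
For comparison, the top-then-right route costs 36.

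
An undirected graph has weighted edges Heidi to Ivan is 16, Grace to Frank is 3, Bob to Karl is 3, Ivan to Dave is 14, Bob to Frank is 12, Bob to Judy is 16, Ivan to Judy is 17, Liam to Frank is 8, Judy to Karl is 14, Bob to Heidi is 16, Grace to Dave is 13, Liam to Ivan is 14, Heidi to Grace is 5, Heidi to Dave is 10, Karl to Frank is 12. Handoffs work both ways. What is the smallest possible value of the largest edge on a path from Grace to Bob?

12

Comparing a few candidate routes:
Grace-Frank-Karl-Bob: max(3, 12, 3) = 12
Grace-Heidi-Dave-Ivan-Liam-Frank-Karl-Bob: max(5, 10, 14, 14, 8, 12, 3) = 14
Grace-Frank-Bob: max(3, 12) = 12
Smallest bottleneck: 12.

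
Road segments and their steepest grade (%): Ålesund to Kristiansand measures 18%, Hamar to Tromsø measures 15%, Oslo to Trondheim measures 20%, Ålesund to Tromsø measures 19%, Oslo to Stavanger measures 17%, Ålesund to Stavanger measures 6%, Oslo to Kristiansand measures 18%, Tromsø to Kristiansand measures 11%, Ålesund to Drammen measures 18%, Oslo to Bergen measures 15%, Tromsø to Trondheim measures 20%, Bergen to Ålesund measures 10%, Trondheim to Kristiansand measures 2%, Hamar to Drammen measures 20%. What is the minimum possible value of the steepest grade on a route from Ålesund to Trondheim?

Comparing a few candidate routes:
Ålesund-Stavanger-Oslo-Kristiansand-Trondheim: max(6, 17, 18, 2) = 18
Ålesund-Tromsø-Kristiansand-Trondheim: max(19, 11, 2) = 19
Ålesund-Kristiansand-Trondheim: max(18, 2) = 18
Ålesund-Bergen-Oslo-Kristiansand-Trondheim: max(10, 15, 18, 2) = 18
The minimum achievable maximum is 18%.

18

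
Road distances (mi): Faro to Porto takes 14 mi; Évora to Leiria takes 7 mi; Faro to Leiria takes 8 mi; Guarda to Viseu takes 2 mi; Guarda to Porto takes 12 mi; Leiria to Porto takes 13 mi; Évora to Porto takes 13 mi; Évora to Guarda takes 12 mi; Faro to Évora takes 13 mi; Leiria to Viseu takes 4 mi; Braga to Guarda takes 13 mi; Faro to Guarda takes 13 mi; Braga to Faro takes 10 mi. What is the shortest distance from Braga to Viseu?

15

Comparing a few candidate routes:
Braga→Faro→Guarda→Viseu: 10 + 13 + 2 = 25
Braga→Faro→Leiria→Viseu: 10 + 8 + 4 = 22
Braga→Guarda→Viseu: 13 + 2 = 15
Shortest: 15 mi.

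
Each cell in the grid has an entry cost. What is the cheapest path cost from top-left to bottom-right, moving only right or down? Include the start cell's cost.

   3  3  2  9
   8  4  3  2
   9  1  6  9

22

Best path: (0,0)→(0,1)→(0,2)→(1,2)→(1,3)→(2,3)
Cost: 3 + 3 + 2 + 3 + 2 + 9 = 22
(Top row then right column would cost 28.)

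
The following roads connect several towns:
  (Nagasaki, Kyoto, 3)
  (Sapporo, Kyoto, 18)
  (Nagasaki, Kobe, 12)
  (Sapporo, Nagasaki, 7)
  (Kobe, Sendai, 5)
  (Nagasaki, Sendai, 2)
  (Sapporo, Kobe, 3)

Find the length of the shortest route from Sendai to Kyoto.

5

Checking several routes:
Sendai -> Kobe -> Nagasaki -> Kyoto: 5 + 12 + 3 = 20
Sendai -> Kobe -> Sapporo -> Kyoto: 5 + 3 + 18 = 26
Sendai -> Nagasaki -> Kobe -> Sapporo -> Kyoto: 2 + 12 + 3 + 18 = 35
Sendai -> Kobe -> Sapporo -> Nagasaki -> Kyoto: 5 + 3 + 7 + 3 = 18
Sendai -> Nagasaki -> Kyoto: 2 + 3 = 5
Sendai -> Nagasaki -> Sapporo -> Kyoto: 2 + 7 + 18 = 27
Best route has total 5.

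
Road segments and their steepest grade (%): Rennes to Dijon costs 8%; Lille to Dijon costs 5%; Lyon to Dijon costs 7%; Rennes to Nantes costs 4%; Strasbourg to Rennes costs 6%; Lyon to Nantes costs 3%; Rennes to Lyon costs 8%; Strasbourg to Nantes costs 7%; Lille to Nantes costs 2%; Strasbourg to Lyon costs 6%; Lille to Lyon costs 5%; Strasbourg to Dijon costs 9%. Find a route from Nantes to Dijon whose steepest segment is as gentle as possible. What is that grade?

5

Comparing a few candidate routes:
Nantes -> Rennes -> Strasbourg -> Lyon -> Dijon: max(4, 6, 6, 7) = 7
Nantes -> Rennes -> Strasbourg -> Lyon -> Lille -> Dijon: max(4, 6, 6, 5, 5) = 6
Nantes -> Lyon -> Dijon: max(3, 7) = 7
Nantes -> Lyon -> Lille -> Dijon: max(3, 5, 5) = 5
Nantes -> Lille -> Lyon -> Dijon: max(2, 5, 7) = 7
Nantes -> Lille -> Dijon: max(2, 5) = 5
Smallest bottleneck: 5%.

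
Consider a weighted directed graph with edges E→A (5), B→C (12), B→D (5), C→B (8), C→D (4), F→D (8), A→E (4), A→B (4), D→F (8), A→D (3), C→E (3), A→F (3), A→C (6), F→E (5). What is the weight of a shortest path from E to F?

8

A few of the E→F routes:
E→A→F: 5 + 3 = 8
E→A→B→D→F: 5 + 4 + 5 + 8 = 22
E→A→D→F: 5 + 3 + 8 = 16
The minimum is 8.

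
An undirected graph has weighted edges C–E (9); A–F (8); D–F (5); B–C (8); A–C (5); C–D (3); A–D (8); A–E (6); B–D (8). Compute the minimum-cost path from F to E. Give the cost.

Checking several routes:
F→A→E: 8 + 6 = 14
F→D→C→A→E: 5 + 3 + 5 + 6 = 19
F→D→C→E: 5 + 3 + 9 = 17
F→D→A→E: 5 + 8 + 6 = 19
Shortest: 14.

14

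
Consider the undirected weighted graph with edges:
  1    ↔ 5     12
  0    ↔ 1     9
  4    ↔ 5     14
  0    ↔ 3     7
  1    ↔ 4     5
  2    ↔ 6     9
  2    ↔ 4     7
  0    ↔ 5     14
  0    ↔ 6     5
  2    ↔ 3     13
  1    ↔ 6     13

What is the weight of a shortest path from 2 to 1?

Some routes from 2 to 1:
2-4-1: 7 + 5 = 12
2-6-1: 9 + 13 = 22
2-6-0-1: 9 + 5 + 9 = 23
2-3-0-1: 13 + 7 + 9 = 29
Best route has total 12.

12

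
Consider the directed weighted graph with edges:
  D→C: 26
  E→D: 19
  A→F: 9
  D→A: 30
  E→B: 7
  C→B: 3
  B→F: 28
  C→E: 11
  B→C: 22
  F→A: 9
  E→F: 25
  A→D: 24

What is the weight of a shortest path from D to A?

30

Paths from D to A:
D-C-E-B-F-A: 26 + 11 + 7 + 28 + 9 = 81
D-C-B-F-A: 26 + 3 + 28 + 9 = 66
D-A: 30
D-C-E-F-A: 26 + 11 + 25 + 9 = 71
The minimum is 30.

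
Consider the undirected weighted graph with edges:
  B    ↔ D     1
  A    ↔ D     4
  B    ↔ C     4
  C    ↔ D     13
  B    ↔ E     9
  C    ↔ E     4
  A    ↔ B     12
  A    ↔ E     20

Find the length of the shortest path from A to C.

Checking several routes:
A→D→C: 4 + 13 = 17
A→D→B→C: 4 + 1 + 4 = 9
A→B→C: 12 + 4 = 16
Best route has total 9.

9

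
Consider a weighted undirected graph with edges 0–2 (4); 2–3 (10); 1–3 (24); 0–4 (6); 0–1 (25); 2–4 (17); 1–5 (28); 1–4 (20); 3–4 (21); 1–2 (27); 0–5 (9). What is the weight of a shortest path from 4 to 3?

20

Checking several routes:
4 - 1 - 3: 20 + 24 = 44
4 - 0 - 2 - 3: 6 + 4 + 10 = 20
4 - 0 - 1 - 3: 6 + 25 + 24 = 55
4 - 3: 21
4 - 2 - 3: 17 + 10 = 27
4 - 1 - 2 - 3: 20 + 27 + 10 = 57
Best route has total 20.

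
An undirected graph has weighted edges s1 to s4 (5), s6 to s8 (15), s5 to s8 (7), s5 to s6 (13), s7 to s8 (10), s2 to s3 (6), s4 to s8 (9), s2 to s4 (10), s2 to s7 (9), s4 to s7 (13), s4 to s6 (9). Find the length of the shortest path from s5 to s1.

Comparing a few candidate routes:
s5 → s8 → s4 → s1: 7 + 9 + 5 = 21
s5 → s8 → s7 → s4 → s1: 7 + 10 + 13 + 5 = 35
s5 → s6 → s4 → s1: 13 + 9 + 5 = 27
Shortest: 21.

21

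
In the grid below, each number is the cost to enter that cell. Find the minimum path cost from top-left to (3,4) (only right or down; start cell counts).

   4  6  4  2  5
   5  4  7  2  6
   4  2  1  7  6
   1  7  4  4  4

Take (0,0)→(1,0)→(1,1)→(2,1)→(2,2)→(3,2)→(3,3)→(3,4) for a total of 4 + 5 + 4 + 2 + 1 + 4 + 4 + 4 = 28.
(Top row then right column would cost 37.)

28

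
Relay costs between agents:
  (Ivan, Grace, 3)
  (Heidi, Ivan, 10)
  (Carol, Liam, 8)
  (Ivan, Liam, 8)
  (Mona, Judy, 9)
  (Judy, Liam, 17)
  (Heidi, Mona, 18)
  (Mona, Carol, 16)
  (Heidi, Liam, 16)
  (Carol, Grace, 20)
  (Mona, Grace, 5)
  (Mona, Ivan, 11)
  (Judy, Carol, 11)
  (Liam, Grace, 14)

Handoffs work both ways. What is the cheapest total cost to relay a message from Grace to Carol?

19

Checking several routes:
Grace→Carol: 20
Grace→Ivan→Liam→Carol: 3 + 8 + 8 = 19
Grace→Mona→Carol: 5 + 16 = 21
The minimum is 19.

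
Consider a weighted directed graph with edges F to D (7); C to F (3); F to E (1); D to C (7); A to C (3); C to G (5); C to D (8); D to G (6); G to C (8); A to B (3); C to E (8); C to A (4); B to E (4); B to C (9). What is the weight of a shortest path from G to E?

12

Candidate routes:
G -> C -> F -> E: 8 + 3 + 1 = 12
G -> C -> E: 8 + 8 = 16
G -> C -> A -> B -> E: 8 + 4 + 3 + 4 = 19
Best route has total 12.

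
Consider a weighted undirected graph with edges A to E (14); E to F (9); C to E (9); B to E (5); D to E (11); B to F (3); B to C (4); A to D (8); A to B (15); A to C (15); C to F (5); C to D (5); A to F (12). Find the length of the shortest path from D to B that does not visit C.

Comparing a few candidate routes:
D→E→F→B: 11 + 9 + 3 = 23
D→E→B: 11 + 5 = 16
D→A→B: 8 + 15 = 23
D→A→E→B: 8 + 14 + 5 = 27
D→A→E→F→B: 8 + 14 + 9 + 3 = 34
D→A→F→B: 8 + 12 + 3 = 23
Best route has total 16.

16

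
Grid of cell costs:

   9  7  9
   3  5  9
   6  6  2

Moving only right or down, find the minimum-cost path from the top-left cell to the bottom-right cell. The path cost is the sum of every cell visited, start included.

Best path: (0,0) → (1,0) → (1,1) → (2,1) → (2,2)
Cost: 9 + 3 + 5 + 6 + 2 = 25
(Top row then right column would cost 36.)

25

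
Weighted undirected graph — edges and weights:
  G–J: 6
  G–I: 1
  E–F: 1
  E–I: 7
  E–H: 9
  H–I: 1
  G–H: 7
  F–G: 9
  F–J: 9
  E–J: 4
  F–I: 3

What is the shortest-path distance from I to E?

Checking several routes:
I-E: 7
I-F-E: 3 + 1 = 4
I-F-J-E: 3 + 9 + 4 = 16
I-G-J-E: 1 + 6 + 4 = 11
I-H-E: 1 + 9 = 10
I-G-F-E: 1 + 9 + 1 = 11
Best route has total 4.

4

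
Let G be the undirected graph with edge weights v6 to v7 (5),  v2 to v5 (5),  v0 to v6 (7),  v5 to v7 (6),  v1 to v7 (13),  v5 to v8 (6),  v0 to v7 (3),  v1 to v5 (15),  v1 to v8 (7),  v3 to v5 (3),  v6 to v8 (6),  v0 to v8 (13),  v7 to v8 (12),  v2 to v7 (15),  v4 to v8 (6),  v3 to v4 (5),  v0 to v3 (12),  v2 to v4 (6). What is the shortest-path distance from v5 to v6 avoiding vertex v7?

A few of the v5→v6 routes:
v5 → v8 → v6: 6 + 6 = 12
v5 → v3 → v0 → v6: 3 + 12 + 7 = 22
v5 → v3 → v4 → v8 → v6: 3 + 5 + 6 + 6 = 20
Best route has total 12.

12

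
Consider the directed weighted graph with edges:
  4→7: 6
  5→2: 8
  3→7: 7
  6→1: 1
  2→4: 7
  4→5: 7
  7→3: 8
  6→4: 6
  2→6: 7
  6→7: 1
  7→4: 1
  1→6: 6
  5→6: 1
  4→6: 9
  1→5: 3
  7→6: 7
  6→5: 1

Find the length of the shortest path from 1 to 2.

Paths from 1 to 2:
1 - 6 - 4 - 5 - 2: 6 + 6 + 7 + 8 = 27
1 - 6 - 5 - 2: 6 + 1 + 8 = 15
1 - 6 - 7 - 4 - 5 - 2: 6 + 1 + 1 + 7 + 8 = 23
1 - 5 - 2: 3 + 8 = 11
Best route has total 11.

11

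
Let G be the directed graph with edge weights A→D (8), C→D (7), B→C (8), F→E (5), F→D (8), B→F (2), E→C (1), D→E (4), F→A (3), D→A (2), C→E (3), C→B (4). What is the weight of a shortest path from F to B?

Candidate routes:
F -> E -> C -> B: 5 + 1 + 4 = 10
F -> D -> E -> C -> B: 8 + 4 + 1 + 4 = 17
F -> A -> D -> E -> C -> B: 3 + 8 + 4 + 1 + 4 = 20
The minimum is 10.

10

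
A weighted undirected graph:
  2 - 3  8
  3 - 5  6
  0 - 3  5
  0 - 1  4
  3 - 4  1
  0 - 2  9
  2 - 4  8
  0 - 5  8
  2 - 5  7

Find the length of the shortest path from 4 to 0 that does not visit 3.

Paths from 4 to 0 avoiding 3:
4 - 2 - 0: 8 + 9 = 17
4 - 2 - 5 - 0: 8 + 7 + 8 = 23
The minimum is 17.

17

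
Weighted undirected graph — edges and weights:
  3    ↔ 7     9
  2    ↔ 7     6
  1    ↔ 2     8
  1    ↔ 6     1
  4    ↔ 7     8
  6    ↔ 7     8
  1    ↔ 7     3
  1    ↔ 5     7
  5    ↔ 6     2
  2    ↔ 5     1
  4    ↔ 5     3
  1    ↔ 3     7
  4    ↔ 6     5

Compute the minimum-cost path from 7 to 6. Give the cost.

Comparing a few candidate routes:
7 -> 6: 8
7 -> 4 -> 6: 8 + 5 = 13
7 -> 1 -> 6: 3 + 1 = 4
7 -> 4 -> 5 -> 6: 8 + 3 + 2 = 13
7 -> 1 -> 5 -> 6: 3 + 7 + 2 = 12
7 -> 2 -> 5 -> 6: 6 + 1 + 2 = 9
The minimum is 4.

4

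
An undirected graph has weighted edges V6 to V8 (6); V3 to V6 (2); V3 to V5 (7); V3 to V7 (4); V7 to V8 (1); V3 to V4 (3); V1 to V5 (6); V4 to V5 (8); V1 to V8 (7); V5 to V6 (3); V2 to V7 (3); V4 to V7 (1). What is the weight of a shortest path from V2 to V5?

12

Comparing a few candidate routes:
V2 - V7 - V4 - V5: 3 + 1 + 8 = 12
V2 - V7 - V4 - V3 - V6 - V5: 3 + 1 + 3 + 2 + 3 = 12
V2 - V7 - V3 - V6 - V5: 3 + 4 + 2 + 3 = 12
Best route has total 12.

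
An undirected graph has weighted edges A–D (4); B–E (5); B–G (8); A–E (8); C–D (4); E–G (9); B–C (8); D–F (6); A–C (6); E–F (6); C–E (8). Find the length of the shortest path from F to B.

Comparing a few candidate routes:
F - E - C - B: 6 + 8 + 8 = 22
F - E - B: 6 + 5 = 11
F - D - C - E - B: 6 + 4 + 8 + 5 = 23
F - D - C - B: 6 + 4 + 8 = 18
The minimum is 11.

11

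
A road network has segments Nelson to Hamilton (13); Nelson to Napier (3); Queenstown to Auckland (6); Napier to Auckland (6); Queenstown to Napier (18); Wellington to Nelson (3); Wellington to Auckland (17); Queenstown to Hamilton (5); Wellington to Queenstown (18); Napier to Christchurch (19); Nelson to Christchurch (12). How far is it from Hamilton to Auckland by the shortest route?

A few of the Hamilton→Auckland routes:
Hamilton -> Queenstown -> Napier -> Auckland: 5 + 18 + 6 = 29
Hamilton -> Nelson -> Napier -> Auckland: 13 + 3 + 6 = 22
Hamilton -> Nelson -> Wellington -> Auckland: 13 + 3 + 17 = 33
Hamilton -> Queenstown -> Auckland: 5 + 6 = 11
Shortest: 11 mi.

11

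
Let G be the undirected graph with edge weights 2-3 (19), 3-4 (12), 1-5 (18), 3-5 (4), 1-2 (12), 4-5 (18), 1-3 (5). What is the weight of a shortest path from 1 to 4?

17

A few of the 1→4 routes:
1-5-3-4: 18 + 4 + 12 = 34
1-3-4: 5 + 12 = 17
1-5-4: 18 + 18 = 36
1-3-5-4: 5 + 4 + 18 = 27
Best route has total 17.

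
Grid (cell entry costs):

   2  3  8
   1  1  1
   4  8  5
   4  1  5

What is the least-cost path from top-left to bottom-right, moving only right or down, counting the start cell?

15

Cheapest: (0,0) (1,0) (1,1) (1,2) (2,2) (3,2)
  2 + 1 + 1 + 1 + 5 + 5 = 15
(Top row then right column would cost 24.)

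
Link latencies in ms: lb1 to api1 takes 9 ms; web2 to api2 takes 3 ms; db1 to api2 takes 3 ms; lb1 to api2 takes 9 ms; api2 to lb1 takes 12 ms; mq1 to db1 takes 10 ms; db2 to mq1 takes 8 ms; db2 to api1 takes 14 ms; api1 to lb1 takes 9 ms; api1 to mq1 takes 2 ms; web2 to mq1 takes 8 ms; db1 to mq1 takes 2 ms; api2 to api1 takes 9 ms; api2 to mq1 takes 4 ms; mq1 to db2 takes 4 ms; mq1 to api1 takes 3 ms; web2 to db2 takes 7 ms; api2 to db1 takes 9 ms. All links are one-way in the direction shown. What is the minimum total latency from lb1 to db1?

18

Routes from lb1 to db1:
lb1 -> api2 -> api1 -> mq1 -> db1: 9 + 9 + 2 + 10 = 30
lb1 -> api1 -> mq1 -> db1: 9 + 2 + 10 = 21
lb1 -> api2 -> mq1 -> db1: 9 + 4 + 10 = 23
lb1 -> api2 -> db1: 9 + 9 = 18
The minimum is 18 ms.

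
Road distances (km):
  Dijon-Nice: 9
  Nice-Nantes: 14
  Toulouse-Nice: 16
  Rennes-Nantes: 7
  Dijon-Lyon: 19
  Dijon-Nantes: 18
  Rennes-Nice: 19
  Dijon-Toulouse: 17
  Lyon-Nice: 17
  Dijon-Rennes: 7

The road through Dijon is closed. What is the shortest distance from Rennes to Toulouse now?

35

Candidate routes:
Rennes → Nantes → Nice → Toulouse: 7 + 14 + 16 = 37
Rennes → Nice → Toulouse: 19 + 16 = 35
Shortest: 35 km.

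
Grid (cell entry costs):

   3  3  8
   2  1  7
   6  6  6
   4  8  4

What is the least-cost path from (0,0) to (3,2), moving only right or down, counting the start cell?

One optimal route is [0,0]→[1,0]→[1,1]→[2,1]→[2,2]→[3,2].
Its cost is 3 + 2 + 1 + 6 + 6 + 4 = 22.

22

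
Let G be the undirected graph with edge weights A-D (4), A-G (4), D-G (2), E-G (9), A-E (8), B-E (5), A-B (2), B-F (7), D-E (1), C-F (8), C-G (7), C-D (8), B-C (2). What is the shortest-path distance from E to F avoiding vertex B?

17

Comparing a few candidate routes:
E-A-G-C-F: 8 + 4 + 7 + 8 = 27
E-G-C-F: 9 + 7 + 8 = 24
E-D-C-F: 1 + 8 + 8 = 17
E-D-G-C-F: 1 + 2 + 7 + 8 = 18
E-G-D-C-F: 9 + 2 + 8 + 8 = 27
E-D-A-G-C-F: 1 + 4 + 4 + 7 + 8 = 24
The minimum is 17.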